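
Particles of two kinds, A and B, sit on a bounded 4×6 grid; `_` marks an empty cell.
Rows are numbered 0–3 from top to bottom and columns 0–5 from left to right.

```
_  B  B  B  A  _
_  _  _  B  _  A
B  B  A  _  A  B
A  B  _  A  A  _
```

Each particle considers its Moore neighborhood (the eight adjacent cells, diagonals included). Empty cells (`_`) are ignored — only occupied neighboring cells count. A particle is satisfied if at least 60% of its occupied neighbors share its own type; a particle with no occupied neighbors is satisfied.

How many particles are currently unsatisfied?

Row 0: (0,1)B 1/1 ✓ · (0,2)B 3/3 ✓ · (0,3)B 2/3 ✓ · (0,4)A 1/3 ✗
Row 1: (1,3)B 2/5 ✗ · (1,5)A 2/3 ✓
Row 2: (2,0)B 2/3 ✓ · (2,1)B 2/4 ✗ · (2,2)A 1/4 ✗ · (2,4)A 3/5 ✓ · (2,5)B 0/3 ✗
Row 3: (3,0)A 0/3 ✗ · (3,1)B 2/4 ✗ · (3,3)A 3/3 ✓ · (3,4)A 2/3 ✓
Unsatisfied: (0,4), (1,3), (2,1), (2,2), (2,5), (3,0), (3,1) — 7 in total.

7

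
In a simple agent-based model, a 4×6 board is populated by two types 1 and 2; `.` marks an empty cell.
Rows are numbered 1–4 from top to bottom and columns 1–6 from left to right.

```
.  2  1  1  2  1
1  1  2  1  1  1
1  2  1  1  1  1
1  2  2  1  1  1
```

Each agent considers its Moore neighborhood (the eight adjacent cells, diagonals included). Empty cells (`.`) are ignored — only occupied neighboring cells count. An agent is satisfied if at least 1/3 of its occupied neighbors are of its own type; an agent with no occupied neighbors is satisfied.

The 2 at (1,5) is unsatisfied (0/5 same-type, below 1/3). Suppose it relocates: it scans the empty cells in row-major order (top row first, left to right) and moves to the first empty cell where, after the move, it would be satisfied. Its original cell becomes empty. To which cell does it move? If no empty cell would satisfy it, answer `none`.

(1,1)

Vacating (1,5). Empty cells in order:
  (1,1): 1/3 same-type → satisfied — stop here.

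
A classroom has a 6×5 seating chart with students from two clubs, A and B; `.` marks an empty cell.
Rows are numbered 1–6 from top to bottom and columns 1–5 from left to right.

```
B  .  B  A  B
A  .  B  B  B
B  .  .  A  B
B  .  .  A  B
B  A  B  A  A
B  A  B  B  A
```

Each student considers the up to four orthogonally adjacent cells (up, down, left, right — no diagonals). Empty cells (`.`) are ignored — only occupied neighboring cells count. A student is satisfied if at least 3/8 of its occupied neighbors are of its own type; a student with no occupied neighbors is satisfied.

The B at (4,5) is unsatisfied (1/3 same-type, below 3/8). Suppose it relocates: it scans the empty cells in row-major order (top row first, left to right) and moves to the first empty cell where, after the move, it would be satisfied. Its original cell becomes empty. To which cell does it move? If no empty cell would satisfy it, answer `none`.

Vacating (4,5). Empty cells in order:
  (1,2): 2/2 same-type → satisfied — stop here.

(1,2)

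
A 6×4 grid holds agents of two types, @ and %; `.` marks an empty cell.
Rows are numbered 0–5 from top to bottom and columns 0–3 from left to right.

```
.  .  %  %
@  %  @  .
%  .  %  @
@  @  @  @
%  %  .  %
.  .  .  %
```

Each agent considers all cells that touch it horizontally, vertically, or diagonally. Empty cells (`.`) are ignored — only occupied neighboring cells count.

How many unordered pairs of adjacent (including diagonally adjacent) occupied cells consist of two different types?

Scan each occupied cell's neighbors to the right and below (and the two forward diagonals) so each pair is counted once.
From row 0: 2 unlike of 4 pairs (running 2/4).
From row 1: 4 unlike of 7 pairs (running 6/11).
From row 2: 6 unlike of 8 pairs (running 12/19).
From row 3: 7 unlike of 10 pairs (running 19/29).
From row 4: 0 unlike of 2 pairs (running 19/31).
Total adjacent occupied pairs: 31; unlike-type pairs: 19.

19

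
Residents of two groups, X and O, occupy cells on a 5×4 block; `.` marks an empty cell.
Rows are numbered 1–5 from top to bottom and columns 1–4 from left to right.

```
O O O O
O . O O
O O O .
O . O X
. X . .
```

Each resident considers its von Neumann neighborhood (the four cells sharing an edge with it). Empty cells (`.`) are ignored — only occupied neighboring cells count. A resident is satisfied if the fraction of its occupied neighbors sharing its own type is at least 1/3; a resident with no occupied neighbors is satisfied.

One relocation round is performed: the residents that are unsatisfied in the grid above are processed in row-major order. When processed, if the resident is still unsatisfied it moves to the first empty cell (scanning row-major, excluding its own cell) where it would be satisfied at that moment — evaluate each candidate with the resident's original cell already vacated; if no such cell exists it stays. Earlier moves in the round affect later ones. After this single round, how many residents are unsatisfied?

0

Initially unsatisfied (in order): (4,4).
  (4,4) → (5,1).
Resulting grid:
O O O O
O . O O
O O O .
O . O .
X X . .
All satisfied now.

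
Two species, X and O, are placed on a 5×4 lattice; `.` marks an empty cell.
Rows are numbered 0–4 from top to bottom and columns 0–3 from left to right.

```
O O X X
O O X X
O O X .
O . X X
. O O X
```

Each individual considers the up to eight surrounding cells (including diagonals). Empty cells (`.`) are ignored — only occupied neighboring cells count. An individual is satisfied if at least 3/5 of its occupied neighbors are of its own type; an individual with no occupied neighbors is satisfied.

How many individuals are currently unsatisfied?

Row 0: (0,0)O 3/3 ok · (0,1)O 3/5 ok · (0,2)X 3/5 ok · (0,3)X 3/3 ok
Row 1: (1,0)O 5/5 ok · (1,1)O 5/8 ok · (1,2)X 4/7 unhappy · (1,3)X 4/4 ok
Row 2: (2,0)O 4/4 ok · (2,1)O 4/7 unhappy · (2,2)X 4/6 ok
Row 3: (3,0)O 3/3 ok · (3,2)X 3/6 unhappy · (3,3)X 3/4 ok
Row 4: (4,1)O 2/3 ok · (4,2)O 1/4 unhappy · (4,3)X 2/3 ok
Unsatisfied: (1,2), (2,1), (3,2), (4,2) — 4 in total.

4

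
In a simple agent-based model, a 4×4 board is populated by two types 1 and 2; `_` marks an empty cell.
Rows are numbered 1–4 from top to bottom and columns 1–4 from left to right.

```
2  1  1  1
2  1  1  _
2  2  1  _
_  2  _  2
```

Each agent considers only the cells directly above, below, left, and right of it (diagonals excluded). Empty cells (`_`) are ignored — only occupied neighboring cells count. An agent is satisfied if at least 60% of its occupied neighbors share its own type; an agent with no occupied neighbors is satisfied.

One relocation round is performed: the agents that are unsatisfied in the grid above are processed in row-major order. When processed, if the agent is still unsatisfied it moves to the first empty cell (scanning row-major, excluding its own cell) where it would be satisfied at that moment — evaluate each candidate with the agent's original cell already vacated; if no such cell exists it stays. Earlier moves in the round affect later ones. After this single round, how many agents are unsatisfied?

1

Initially unsatisfied (in order): (1,1), (2,2), (3,2), (3,3).
  (1,1) → (4,1).
  (2,2) → (2,4).
  (3,2): now satisfied by earlier moves; stays.
  (3,3): no empty cell satisfies it; stays.
Resulting grid:
_ 1 1 1
2 _ 1 1
2 2 1 _
2 2 _ 2
Unsatisfied now: (3,3).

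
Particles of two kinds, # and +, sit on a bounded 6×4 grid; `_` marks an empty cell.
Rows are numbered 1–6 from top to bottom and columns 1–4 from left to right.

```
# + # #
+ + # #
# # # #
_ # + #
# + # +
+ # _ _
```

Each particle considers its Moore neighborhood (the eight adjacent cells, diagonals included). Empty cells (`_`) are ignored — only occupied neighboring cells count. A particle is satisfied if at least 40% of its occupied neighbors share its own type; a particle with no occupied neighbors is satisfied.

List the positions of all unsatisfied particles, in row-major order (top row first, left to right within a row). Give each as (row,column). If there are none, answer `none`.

(1,1), (2,2), (4,3), (5,2), (5,4), (6,1)

Row 1: (1,1)# 0/3 not · (1,2)+ 2/5 satisfied · (1,3)# 3/5 satisfied · (1,4)# 3/3 satisfied
Row 2: (2,1)+ 2/5 satisfied · (2,2)+ 2/8 not · (2,3)# 6/8 satisfied · (2,4)# 5/5 satisfied
Row 3: (3,1)# 2/4 satisfied · (3,2)# 4/7 satisfied · (3,3)# 6/8 satisfied · (3,4)# 4/5 satisfied
Row 4: (4,2)# 5/7 satisfied · (4,3)+ 2/8 not · (4,4)# 3/5 satisfied
Row 5: (5,1)# 2/4 satisfied · (5,2)+ 2/6 not · (5,3)# 3/6 satisfied · (5,4)+ 1/3 not
Row 6: (6,1)+ 1/3 not · (6,2)# 2/4 satisfied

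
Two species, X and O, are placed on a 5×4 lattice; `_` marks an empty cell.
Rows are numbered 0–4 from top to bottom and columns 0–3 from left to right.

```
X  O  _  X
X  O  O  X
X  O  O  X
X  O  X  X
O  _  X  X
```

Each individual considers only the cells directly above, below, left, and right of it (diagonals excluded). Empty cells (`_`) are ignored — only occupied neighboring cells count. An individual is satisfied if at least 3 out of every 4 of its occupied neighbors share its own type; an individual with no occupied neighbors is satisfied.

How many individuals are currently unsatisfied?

12

(0,0)X 1/2 not
(0,1)O 1/2 not
(0,3)X 1/1 satisfied
(1,0)X 2/3 not
(1,1)O 3/4 satisfied
(1,2)O 2/3 not
(1,3)X 2/3 not
(2,0)X 2/3 not
(2,1)O 3/4 satisfied
(2,2)O 2/4 not
(2,3)X 2/3 not
(3,0)X 1/3 not
(3,1)O 1/3 not
(3,2)X 2/4 not
(3,3)X 3/3 satisfied
(4,0)O 0/1 not
(4,2)X 2/2 satisfied
(4,3)X 2/2 satisfied
Unsatisfied: (0,0), (0,1), (1,0), (1,2), (1,3), (2,0), (2,2), (2,3), (3,0), (3,1), (3,2), (4,0) — 12 in total.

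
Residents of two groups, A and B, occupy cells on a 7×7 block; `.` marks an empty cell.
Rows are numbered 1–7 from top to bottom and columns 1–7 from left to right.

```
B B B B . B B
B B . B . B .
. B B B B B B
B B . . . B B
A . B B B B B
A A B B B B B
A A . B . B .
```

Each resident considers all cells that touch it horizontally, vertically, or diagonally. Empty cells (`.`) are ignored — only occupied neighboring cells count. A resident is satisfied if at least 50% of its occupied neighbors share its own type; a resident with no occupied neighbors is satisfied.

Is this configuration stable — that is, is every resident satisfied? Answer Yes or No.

Row 1: (1,1)B 3/3 satisfied · (1,2)B 4/4 satisfied · (1,3)B 4/4 satisfied · (1,4)B 2/2 satisfied · (1,6)B 2/2 satisfied · (1,7)B 2/2 satisfied
Row 2: (2,1)B 4/4 satisfied · (2,2)B 6/6 satisfied · (2,4)B 5/5 satisfied · (2,6)B 5/5 satisfied
Row 3: (3,2)B 5/5 satisfied · (3,3)B 5/5 satisfied · (3,4)B 3/3 satisfied · (3,5)B 5/5 satisfied · (3,6)B 5/5 satisfied · (3,7)B 4/4 satisfied
Row 4: (4,1)B 2/3 satisfied · (4,2)B 4/5 satisfied · (4,6)B 7/7 satisfied · (4,7)B 5/5 satisfied
Row 5: (5,1)A 2/4 satisfied · (5,3)B 4/5 satisfied · (5,4)B 5/5 satisfied · (5,5)B 6/6 satisfied · (5,6)B 7/7 satisfied · (5,7)B 5/5 satisfied
Row 6: (6,1)A 4/4 satisfied · (6,2)A 4/6 satisfied · (6,3)B 4/6 satisfied · (6,4)B 6/6 satisfied · (6,5)B 7/7 satisfied · (6,6)B 6/6 satisfied · (6,7)B 4/4 satisfied
Row 7: (7,1)A 3/3 satisfied · (7,2)A 3/4 satisfied · (7,4)B 3/3 satisfied · (7,6)B 3/3 satisfied
All meet the threshold, so the configuration is stable.

Yes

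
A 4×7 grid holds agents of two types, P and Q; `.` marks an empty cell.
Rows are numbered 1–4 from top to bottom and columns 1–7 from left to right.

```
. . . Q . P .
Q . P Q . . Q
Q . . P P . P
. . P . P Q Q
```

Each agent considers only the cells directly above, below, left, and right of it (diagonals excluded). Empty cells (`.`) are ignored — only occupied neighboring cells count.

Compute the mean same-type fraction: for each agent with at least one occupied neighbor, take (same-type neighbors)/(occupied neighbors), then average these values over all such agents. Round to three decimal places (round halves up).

(1,4)Q 1/1
(1,6)P — no occupied neighbors
(2,1)Q 1/1
(2,3)P 0/1
(2,4)Q 1/3
(2,7)Q 0/1
(3,1)Q 1/1
(3,4)P 1/2
(3,5)P 2/2
(3,7)P 0/2
(4,3)P — no occupied neighbors
(4,5)P 1/2
(4,6)Q 1/2
(4,7)Q 1/2
Sum over 12 agents: 1/1 + 1/1 + 0/1 + 1/3 + 0/1 + 1/1 + 1/2 + 2/2 + 0/2 + 1/2 + 1/2 + 1/2 = 19/3; mean = 19/3 ÷ 12 = 19/36 = 0.527777… → 0.528.

0.528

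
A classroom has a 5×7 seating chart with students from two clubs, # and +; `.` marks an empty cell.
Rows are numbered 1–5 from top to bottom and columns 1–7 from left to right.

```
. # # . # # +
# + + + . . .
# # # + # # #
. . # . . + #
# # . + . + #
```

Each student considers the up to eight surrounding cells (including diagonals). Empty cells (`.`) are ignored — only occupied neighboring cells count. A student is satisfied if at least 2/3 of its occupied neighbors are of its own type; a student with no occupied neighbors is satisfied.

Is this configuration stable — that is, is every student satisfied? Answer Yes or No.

No

Row 1: (1,2)# 2/4 unhappy · (1,3)# 1/4 unhappy · (1,5)# 1/2 unhappy · (1,6)# 1/2 unhappy · (1,7)+ 0/1 unhappy
Row 2: (2,1)# 3/4 ok · (2,2)+ 1/7 unhappy · (2,3)+ 3/7 unhappy · (2,4)+ 2/6 unhappy
Row 3: (3,1)# 2/3 ok · (3,2)# 4/6 ok · (3,3)# 2/6 unhappy · (3,4)+ 2/5 unhappy · (3,5)# 1/4 unhappy · (3,6)# 3/4 ok · (3,7)# 2/3 ok
Row 4: (4,3)# 3/5 unhappy · (4,6)+ 1/6 unhappy · (4,7)# 3/5 unhappy
Row 5: (5,1)# 1/1 ok · (5,2)# 2/2 ok · (5,4)+ 0/1 unhappy · (5,6)+ 1/3 unhappy · (5,7)# 1/3 unhappy
For instance (1,2) has only 2/4 same-type neighbors, below 2/3.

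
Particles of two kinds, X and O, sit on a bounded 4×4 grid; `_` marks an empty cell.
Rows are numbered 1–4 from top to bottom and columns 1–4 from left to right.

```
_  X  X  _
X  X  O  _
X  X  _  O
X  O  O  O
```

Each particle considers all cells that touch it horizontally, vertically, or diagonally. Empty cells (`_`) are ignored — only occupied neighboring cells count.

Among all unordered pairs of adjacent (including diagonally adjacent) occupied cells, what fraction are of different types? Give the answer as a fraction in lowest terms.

Scan each occupied cell's neighbors to the right and below (and the two forward diagonals) so each pair is counted once.
From row 1: 2 unlike of 6 pairs (running 2/6).
From row 2: 2 unlike of 8 pairs (running 4/14).
From row 3: 3 unlike of 8 pairs (running 7/22).
From row 4: 1 unlike of 3 pairs (running 8/25).
Total adjacent occupied pairs: 25; unlike-type pairs: 8.
8/25 is already in lowest terms.

8/25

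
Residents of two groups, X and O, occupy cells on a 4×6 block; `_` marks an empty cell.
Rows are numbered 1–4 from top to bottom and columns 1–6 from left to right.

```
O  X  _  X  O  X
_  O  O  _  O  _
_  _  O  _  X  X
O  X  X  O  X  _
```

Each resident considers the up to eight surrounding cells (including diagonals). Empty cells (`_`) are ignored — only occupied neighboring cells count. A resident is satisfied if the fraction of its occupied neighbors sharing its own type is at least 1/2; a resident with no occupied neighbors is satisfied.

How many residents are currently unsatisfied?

9

Row 1: (1,1)O 1/2 satisfied · (1,2)X 0/3 not · (1,4)X 0/3 not · (1,5)O 1/3 not · (1,6)X 0/2 not
Row 2: (2,2)O 3/4 satisfied · (2,3)O 2/4 satisfied · (2,5)O 1/5 not
Row 3: (3,3)O 3/5 satisfied · (3,5)X 2/4 satisfied · (3,6)X 2/3 satisfied
Row 4: (4,1)O 0/1 not · (4,2)X 1/3 not · (4,3)X 1/3 not · (4,4)O 1/4 not · (4,5)X 2/3 satisfied
Unsatisfied: (1,2), (1,4), (1,5), (1,6), (2,5), (4,1), (4,2), (4,3), (4,4) — 9 in total.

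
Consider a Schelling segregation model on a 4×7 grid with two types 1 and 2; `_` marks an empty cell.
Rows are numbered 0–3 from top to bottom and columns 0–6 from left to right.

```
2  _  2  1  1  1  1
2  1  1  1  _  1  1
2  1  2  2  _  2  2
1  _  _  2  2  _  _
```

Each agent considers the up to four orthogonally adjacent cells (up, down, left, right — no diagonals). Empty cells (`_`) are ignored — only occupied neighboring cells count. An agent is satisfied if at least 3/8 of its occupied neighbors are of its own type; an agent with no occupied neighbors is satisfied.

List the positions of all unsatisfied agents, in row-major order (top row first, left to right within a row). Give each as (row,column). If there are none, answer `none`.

(0,2), (2,0), (2,1), (2,2), (3,0)

Row 0: (0,0)2 1/1 ✓ · (0,2)2 0/2 ✗ · (0,3)1 2/3 ✓ · (0,4)1 2/2 ✓ · (0,5)1 3/3 ✓ · (0,6)1 2/2 ✓
Row 1: (1,0)2 2/3 ✓ · (1,1)1 2/3 ✓ · (1,2)1 2/4 ✓ · (1,3)1 2/3 ✓ · (1,5)1 2/3 ✓ · (1,6)1 2/3 ✓
Row 2: (2,0)2 1/3 ✗ · (2,1)1 1/3 ✗ · (2,2)2 1/3 ✗ · (2,3)2 2/3 ✓ · (2,5)2 1/2 ✓ · (2,6)2 1/2 ✓
Row 3: (3,0)1 0/1 ✗ · (3,3)2 2/2 ✓ · (3,4)2 1/1 ✓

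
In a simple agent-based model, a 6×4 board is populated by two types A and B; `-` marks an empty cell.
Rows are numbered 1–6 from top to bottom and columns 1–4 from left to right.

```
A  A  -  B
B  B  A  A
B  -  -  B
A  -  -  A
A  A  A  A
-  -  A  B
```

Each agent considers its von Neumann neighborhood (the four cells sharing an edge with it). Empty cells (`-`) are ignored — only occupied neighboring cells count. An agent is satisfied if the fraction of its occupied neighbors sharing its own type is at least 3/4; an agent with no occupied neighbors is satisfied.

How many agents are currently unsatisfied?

(1,1)A 1/2 not
(1,2)A 1/2 not
(1,4)B 0/1 not
(2,1)B 2/3 not
(2,2)B 1/3 not
(2,3)A 1/2 not
(2,4)A 1/3 not
(3,1)B 1/2 not
(3,4)B 0/2 not
(4,1)A 1/2 not
(4,4)A 1/2 not
(5,1)A 2/2 satisfied
(5,2)A 2/2 satisfied
(5,3)A 3/3 satisfied
(5,4)A 2/3 not
(6,3)A 1/2 not
(6,4)B 0/2 not
Unsatisfied: (1,1), (1,2), (1,4), (2,1), (2,2), (2,3), (2,4), (3,1), (3,4), (4,1), (4,4), (5,4), (6,3), (6,4) — 14 in total.

14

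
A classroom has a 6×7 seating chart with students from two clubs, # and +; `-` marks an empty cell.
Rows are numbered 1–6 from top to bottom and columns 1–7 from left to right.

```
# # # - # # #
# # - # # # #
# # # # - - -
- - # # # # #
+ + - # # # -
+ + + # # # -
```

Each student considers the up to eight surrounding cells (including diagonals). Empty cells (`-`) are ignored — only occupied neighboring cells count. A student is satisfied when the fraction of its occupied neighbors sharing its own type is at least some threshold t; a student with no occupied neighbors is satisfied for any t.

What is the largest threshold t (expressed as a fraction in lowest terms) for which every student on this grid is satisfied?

(1,1)# 3/3
(1,2)# 4/4
(1,3)# 3/3
(1,5)# 4/4
(1,6)# 5/5
(1,7)# 3/3
(2,1)# 5/5
(2,2)# 7/7
(2,4)# 5/5
(2,5)# 5/5
(2,6)# 5/5
(2,7)# 3/3
(3,1)# 3/3
(3,2)# 5/5
(3,3)# 6/6
(3,4)# 6/6
(4,3)# 5/6
(4,4)# 6/6
(4,5)# 6/6
(4,6)# 4/4
(4,7)# 2/2
(5,1)+ 3/3
(5,2)+ 4/5
(5,4)# 6/7
(5,5)# 8/8
(5,6)# 6/6
(6,1)+ 3/3
(6,2)+ 4/4
(6,3)+ 2/4
(6,4)# 3/4
(6,5)# 5/5
(6,6)# 3/3
The smallest same-type fraction is 2/4 at (6,3), which reduces to 1/2. Any threshold above that leaves this student unsatisfied.

1/2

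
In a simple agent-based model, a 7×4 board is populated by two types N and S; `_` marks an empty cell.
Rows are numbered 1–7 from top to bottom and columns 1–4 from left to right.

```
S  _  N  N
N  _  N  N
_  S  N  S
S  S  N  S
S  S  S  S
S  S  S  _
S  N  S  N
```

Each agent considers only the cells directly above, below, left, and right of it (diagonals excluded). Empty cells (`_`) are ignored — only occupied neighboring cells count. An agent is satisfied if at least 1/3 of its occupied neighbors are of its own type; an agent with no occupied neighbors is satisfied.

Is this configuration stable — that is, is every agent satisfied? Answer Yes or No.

Row 1: (1,1)S 0/1 ✗ · (1,3)N 2/2 ✓ · (1,4)N 2/2 ✓
Row 2: (2,1)N 0/1 ✗ · (2,3)N 3/3 ✓ · (2,4)N 2/3 ✓
Row 3: (3,2)S 1/2 ✓ · (3,3)N 2/4 ✓ · (3,4)S 1/3 ✓
Row 4: (4,1)S 2/2 ✓ · (4,2)S 3/4 ✓ · (4,3)N 1/4 ✗ · (4,4)S 2/3 ✓
Row 5: (5,1)S 3/3 ✓ · (5,2)S 4/4 ✓ · (5,3)S 3/4 ✓ · (5,4)S 2/2 ✓
Row 6: (6,1)S 3/3 ✓ · (6,2)S 3/4 ✓ · (6,3)S 3/3 ✓
Row 7: (7,1)S 1/2 ✓ · (7,2)N 0/3 ✗ · (7,3)S 1/3 ✓ · (7,4)N 0/1 ✗
For instance (1,1) has only 0/1 same-type neighbors, below 1/3.

No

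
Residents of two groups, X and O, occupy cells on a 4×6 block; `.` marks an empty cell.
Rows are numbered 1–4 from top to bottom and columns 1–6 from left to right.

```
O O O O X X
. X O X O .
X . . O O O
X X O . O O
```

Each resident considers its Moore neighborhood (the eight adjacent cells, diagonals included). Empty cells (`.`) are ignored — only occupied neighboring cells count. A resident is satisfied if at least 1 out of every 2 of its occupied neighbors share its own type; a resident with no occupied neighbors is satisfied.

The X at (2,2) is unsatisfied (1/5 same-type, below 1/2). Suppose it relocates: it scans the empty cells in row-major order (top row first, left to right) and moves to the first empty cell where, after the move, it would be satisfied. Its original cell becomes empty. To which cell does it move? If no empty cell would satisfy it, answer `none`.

(3,2)

Vacating (2,2). Empty cells in order:
  (2,1): 1/3 same-type → still unsatisfied.
  (2,6): 2/5 same-type → still unsatisfied.
  (3,2): 3/5 same-type → satisfied — stop here.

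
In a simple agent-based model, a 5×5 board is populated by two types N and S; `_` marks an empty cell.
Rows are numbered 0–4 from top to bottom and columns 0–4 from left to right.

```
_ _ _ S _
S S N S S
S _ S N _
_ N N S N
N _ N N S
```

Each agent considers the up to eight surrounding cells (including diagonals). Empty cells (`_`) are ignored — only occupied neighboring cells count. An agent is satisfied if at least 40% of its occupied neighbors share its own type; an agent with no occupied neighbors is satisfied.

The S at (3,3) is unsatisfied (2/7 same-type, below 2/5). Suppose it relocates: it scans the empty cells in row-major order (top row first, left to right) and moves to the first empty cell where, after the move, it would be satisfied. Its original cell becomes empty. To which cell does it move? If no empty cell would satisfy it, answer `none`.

(0,0)

Vacating (3,3). Empty cells in order:
  (0,0): 2/2 same-type → satisfied — stop here.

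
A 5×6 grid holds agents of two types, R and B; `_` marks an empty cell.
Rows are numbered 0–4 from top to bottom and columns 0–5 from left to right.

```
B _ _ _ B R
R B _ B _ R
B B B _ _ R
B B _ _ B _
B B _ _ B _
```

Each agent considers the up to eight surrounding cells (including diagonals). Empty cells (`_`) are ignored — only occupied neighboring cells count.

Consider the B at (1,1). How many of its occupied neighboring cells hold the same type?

Occupied neighbors of (1,1): (0,0)=B, (1,0)=R, (2,0)=B, (2,1)=B, (2,2)=B.
Same type (B): 4 of 5.

4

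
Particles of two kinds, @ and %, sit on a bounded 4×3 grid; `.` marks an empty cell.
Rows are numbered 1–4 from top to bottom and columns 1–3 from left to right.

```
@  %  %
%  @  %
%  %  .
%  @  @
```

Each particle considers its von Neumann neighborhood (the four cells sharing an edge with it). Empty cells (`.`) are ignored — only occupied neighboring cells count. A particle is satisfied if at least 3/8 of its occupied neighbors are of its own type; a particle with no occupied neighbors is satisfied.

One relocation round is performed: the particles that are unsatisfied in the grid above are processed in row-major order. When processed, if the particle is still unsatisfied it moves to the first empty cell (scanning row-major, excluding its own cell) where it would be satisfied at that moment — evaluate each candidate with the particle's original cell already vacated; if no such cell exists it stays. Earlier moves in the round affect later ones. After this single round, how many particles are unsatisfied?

Initially unsatisfied (in order): (1,1), (1,2), (2,1), (2,2), (3,2), (4,2).
  (1,1): no empty cell satisfies it; stays.
  (1,2) → (3,3).
  (2,1): no empty cell satisfies it; stays.
  (2,2) → (1,2).
  (3,2): now satisfied by earlier moves; stays.
  (4,2): no empty cell satisfies it; stays.
Resulting grid:
@ @ %
% . %
% % %
% @ @
Unsatisfied now: (4,2).

1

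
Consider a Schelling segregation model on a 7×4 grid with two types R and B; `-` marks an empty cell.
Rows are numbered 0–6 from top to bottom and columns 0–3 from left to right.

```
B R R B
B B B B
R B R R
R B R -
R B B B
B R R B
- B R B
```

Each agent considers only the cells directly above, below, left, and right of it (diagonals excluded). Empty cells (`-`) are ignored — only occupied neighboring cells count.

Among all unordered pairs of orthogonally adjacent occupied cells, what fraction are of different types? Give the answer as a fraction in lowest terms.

Scan each occupied cell's neighbors to the right and below so each pair is counted once.
From row 0: 4 unlike of 7 pairs (running 4/7).
From row 1: 3 unlike of 7 pairs (running 7/14).
From row 2: 2 unlike of 6 pairs (running 9/20).
From row 3: 3 unlike of 5 pairs (running 12/25).
From row 4: 4 unlike of 7 pairs (running 16/32).
From row 5: 3 unlike of 6 pairs (running 19/38).
From row 6: 2 unlike of 2 pairs (running 21/40).
Total adjacent occupied pairs: 40; unlike-type pairs: 21.
21/40 is already in lowest terms.

21/40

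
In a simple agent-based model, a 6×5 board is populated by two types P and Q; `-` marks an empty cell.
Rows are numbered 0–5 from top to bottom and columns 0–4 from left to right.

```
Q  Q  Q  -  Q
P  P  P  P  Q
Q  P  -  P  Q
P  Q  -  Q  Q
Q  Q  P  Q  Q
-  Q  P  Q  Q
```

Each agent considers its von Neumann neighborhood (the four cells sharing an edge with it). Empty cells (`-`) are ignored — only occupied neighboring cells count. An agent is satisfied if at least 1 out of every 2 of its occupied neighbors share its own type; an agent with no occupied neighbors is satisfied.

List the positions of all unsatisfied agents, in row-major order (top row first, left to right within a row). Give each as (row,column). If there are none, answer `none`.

(1,0), (2,0), (2,1), (2,3), (3,0), (3,1), (4,2), (5,2)

Row 0: (0,0)Q 1/2 satisfied · (0,1)Q 2/3 satisfied · (0,2)Q 1/2 satisfied · (0,4)Q 1/1 satisfied
Row 1: (1,0)P 1/3 not · (1,1)P 3/4 satisfied · (1,2)P 2/3 satisfied · (1,3)P 2/3 satisfied · (1,4)Q 2/3 satisfied
Row 2: (2,0)Q 0/3 not · (2,1)P 1/3 not · (2,3)P 1/3 not · (2,4)Q 2/3 satisfied
Row 3: (3,0)P 0/3 not · (3,1)Q 1/3 not · (3,3)Q 2/3 satisfied · (3,4)Q 3/3 satisfied
Row 4: (4,0)Q 1/2 satisfied · (4,1)Q 3/4 satisfied · (4,2)P 1/3 not · (4,3)Q 3/4 satisfied · (4,4)Q 3/3 satisfied
Row 5: (5,1)Q 1/2 satisfied · (5,2)P 1/3 not · (5,3)Q 2/3 satisfied · (5,4)Q 2/2 satisfied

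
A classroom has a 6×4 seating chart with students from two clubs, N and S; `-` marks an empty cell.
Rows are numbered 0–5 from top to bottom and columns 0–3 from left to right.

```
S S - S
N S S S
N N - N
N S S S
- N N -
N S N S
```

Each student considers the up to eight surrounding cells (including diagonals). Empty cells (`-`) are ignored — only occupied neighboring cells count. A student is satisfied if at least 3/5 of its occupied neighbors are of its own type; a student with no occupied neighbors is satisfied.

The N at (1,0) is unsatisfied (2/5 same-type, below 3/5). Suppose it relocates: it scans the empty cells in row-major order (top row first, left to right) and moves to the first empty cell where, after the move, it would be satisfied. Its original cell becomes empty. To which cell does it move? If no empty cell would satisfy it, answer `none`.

Vacating (1,0). Empty cells in order:
  (0,2): 0/5 same-type → still unsatisfied.
  (2,2): 2/8 same-type → still unsatisfied.
  (4,0): 3/5 same-type → satisfied — stop here.

(4,0)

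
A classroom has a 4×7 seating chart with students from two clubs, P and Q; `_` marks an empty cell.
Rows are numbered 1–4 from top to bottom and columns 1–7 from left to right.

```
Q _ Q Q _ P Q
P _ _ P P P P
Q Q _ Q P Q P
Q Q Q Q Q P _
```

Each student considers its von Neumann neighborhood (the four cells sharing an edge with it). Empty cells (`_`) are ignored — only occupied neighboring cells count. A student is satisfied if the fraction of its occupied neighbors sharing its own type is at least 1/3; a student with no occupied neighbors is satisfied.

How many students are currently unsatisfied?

6

Row 1: (1,1)Q 0/1 not · (1,3)Q 1/1 satisfied · (1,4)Q 1/2 satisfied · (1,6)P 1/2 satisfied · (1,7)Q 0/2 not
Row 2: (2,1)P 0/2 not · (2,4)P 1/3 satisfied · (2,5)P 3/3 satisfied · (2,6)P 3/4 satisfied · (2,7)P 2/3 satisfied
Row 3: (3,1)Q 2/3 satisfied · (3,2)Q 2/2 satisfied · (3,4)Q 1/3 satisfied · (3,5)P 1/4 not · (3,6)Q 0/4 not · (3,7)P 1/2 satisfied
Row 4: (4,1)Q 2/2 satisfied · (4,2)Q 3/3 satisfied · (4,3)Q 2/2 satisfied · (4,4)Q 3/3 satisfied · (4,5)Q 1/3 satisfied · (4,6)P 0/2 not
Unsatisfied: (1,1), (1,7), (2,1), (3,5), (3,6), (4,6) — 6 in total.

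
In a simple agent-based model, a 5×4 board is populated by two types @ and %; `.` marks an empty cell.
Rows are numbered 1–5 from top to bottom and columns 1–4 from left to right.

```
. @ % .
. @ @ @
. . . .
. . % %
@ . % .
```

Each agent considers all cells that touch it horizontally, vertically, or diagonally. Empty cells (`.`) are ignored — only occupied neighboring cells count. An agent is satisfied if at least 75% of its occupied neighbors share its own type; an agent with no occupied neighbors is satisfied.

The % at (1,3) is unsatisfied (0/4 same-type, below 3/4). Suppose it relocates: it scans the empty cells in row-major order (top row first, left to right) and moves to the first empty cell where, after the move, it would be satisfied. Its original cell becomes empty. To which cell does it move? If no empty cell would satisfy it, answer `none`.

(5,4)

Vacating (1,3). Empty cells in order:
  (1,1): 0/2 same-type → still unsatisfied.
  (1,4): 0/2 same-type → still unsatisfied.
  (2,1): 0/2 same-type → still unsatisfied.
  (3,1): 0/1 same-type → still unsatisfied.
  (3,2): 1/3 same-type → still unsatisfied.
  (3,3): 2/5 same-type → still unsatisfied.
  (3,4): 2/4 same-type → still unsatisfied.
  (4,1): 0/1 same-type → still unsatisfied.
  (4,2): 2/3 same-type → still unsatisfied.
  (5,2): 2/3 same-type → still unsatisfied.
  (5,4): 3/3 same-type → satisfied — stop here.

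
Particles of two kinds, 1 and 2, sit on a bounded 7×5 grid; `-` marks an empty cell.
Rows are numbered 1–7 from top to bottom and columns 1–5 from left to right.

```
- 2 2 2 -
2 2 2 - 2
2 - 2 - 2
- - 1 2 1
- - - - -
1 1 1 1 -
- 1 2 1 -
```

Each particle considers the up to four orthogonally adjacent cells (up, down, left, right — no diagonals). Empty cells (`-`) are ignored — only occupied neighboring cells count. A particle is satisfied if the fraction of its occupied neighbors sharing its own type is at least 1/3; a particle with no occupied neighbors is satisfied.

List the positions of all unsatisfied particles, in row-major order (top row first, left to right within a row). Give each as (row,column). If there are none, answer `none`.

(4,3), (4,4), (4,5), (7,3)

Row 1: (1,2)2 2/2 ok · (1,3)2 3/3 ok · (1,4)2 1/1 ok
Row 2: (2,1)2 2/2 ok · (2,2)2 3/3 ok · (2,3)2 3/3 ok · (2,5)2 1/1 ok
Row 3: (3,1)2 1/1 ok · (3,3)2 1/2 ok · (3,5)2 1/2 ok
Row 4: (4,3)1 0/2 unhappy · (4,4)2 0/2 unhappy · (4,5)1 0/2 unhappy
Row 6: (6,1)1 1/1 ok · (6,2)1 3/3 ok · (6,3)1 2/3 ok · (6,4)1 2/2 ok
Row 7: (7,2)1 1/2 ok · (7,3)2 0/3 unhappy · (7,4)1 1/2 ok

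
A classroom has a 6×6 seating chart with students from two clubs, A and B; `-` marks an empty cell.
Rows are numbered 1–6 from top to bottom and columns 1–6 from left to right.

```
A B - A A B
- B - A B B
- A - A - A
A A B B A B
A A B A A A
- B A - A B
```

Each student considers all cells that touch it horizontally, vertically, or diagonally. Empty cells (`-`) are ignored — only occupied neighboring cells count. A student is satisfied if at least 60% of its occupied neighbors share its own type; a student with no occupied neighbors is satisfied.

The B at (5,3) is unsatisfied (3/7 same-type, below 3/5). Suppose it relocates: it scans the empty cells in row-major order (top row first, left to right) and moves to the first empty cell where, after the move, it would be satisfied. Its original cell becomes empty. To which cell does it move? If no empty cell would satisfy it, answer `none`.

none

Vacating (5,3). Empty cells in order:
  (1,3): 2/4 same-type → still unsatisfied.
  (2,1): 2/4 same-type → still unsatisfied.
  (2,3): 2/6 same-type → still unsatisfied.
  (3,1): 1/4 same-type → still unsatisfied.
  (3,3): 3/7 same-type → still unsatisfied.
  (3,5): 4/8 same-type → still unsatisfied.
  (6,1): 1/3 same-type → still unsatisfied.
  (6,4): 0/4 same-type → still unsatisfied.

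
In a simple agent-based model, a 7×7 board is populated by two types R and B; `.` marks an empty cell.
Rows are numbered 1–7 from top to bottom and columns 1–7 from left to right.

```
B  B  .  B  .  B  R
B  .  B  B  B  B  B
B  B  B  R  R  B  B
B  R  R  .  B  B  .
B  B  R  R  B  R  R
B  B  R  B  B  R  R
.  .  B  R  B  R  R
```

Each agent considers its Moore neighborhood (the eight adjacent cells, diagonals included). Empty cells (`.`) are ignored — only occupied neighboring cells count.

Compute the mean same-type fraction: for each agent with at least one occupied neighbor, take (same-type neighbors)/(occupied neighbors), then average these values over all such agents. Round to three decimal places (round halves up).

0.636

(1,1)B 2/2
(1,2)B 3/3
(1,4)B 3/3
(1,6)B 3/4
(1,7)R 0/3
(2,1)B 4/4
(2,3)B 5/6
(2,4)B 4/6
(2,5)B 5/7
(2,6)B 5/7
(2,7)B 4/5
(3,1)B 3/4
(3,2)B 5/7
(3,3)B 3/6
(3,4)R 2/7
(3,5)R 1/7
(3,6)B 6/7
(3,7)B 4/4
(4,1)B 4/5
(4,2)R 2/8
(4,3)R 4/7
(4,5)B 3/7
(4,6)B 4/7
(5,1)B 4/5
(5,2)B 4/8
(5,3)R 4/7
(5,4)R 3/7
(5,5)B 4/7
(5,6)R 3/7
(5,7)R 3/4
(6,1)B 3/3
(6,2)B 4/6
(6,3)R 3/7
(6,4)B 4/8
(6,5)B 3/8
(6,6)R 5/8
(6,7)R 5/5
(7,3)B 2/4
(7,4)R 1/5
(7,5)B 2/5
(7,6)R 3/5
(7,7)R 3/3
Sum over 42 agents: 2/2 + 3/3 + 3/3 + 3/4 + 0/3 + 4/4 + 5/6 + 4/6 + 5/7 + 5/7 + 4/5 + 3/4 + 5/7 + 3/6 + 2/7 + 1/7 + 6/7 + 4/4 + 4/5 + 2/8 + 4/7 + 3/7 + 4/7 + 4/5 + 4/8 + 4/7 + 3/7 + 4/7 + 3/7 + 3/4 + 3/3 + 4/6 + 3/7 + 4/8 + 3/8 + 5/8 + 5/5 + 2/4 + 1/5 + 2/5 + 3/5 + 3/3 = 2803/105; mean = 2803/105 ÷ 42 = 2803/4410 = 0.635600… → 0.636.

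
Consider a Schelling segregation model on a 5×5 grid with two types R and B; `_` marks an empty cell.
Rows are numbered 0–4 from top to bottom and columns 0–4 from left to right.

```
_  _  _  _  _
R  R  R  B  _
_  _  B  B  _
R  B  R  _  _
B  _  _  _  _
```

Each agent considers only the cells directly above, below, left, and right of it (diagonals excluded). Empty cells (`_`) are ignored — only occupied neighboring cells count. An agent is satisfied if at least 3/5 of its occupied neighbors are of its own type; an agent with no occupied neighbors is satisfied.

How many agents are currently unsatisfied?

(1,0)R 1/1 ok
(1,1)R 2/2 ok
(1,2)R 1/3 unhappy
(1,3)B 1/2 unhappy
(2,2)B 1/3 unhappy
(2,3)B 2/2 ok
(3,0)R 0/2 unhappy
(3,1)B 0/2 unhappy
(3,2)R 0/2 unhappy
(4,0)B 0/1 unhappy
Unsatisfied: (1,2), (1,3), (2,2), (3,0), (3,1), (3,2), (4,0) — 7 in total.

7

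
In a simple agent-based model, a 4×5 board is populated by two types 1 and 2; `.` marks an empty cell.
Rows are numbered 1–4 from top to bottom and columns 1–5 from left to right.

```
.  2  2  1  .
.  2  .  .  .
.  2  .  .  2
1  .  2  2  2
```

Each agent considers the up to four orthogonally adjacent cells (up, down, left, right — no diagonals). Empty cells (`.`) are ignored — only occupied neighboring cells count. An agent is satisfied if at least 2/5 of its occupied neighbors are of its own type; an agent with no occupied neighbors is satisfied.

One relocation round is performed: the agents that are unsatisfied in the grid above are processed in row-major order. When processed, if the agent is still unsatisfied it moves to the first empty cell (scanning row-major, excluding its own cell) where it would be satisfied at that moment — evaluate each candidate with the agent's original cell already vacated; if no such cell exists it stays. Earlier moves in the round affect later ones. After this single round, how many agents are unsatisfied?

Initially unsatisfied (in order): (1,4).
  (1,4) → (1,5).
Resulting grid:
. 2 2 . 1
. 2 . . .
. 2 . . 2
1 . 2 2 2
All satisfied now.

0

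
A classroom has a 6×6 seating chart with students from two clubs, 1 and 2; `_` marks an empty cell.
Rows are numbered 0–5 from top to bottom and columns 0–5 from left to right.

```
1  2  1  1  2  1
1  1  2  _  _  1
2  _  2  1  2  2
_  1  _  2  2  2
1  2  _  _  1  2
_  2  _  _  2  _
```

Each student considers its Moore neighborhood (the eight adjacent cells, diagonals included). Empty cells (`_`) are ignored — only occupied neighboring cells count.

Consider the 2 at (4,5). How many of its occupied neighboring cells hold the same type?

3

Occupied neighbors of (4,5): (3,4)=2, (3,5)=2, (4,4)=1, (5,4)=2.
Same type (2): 3 of 4.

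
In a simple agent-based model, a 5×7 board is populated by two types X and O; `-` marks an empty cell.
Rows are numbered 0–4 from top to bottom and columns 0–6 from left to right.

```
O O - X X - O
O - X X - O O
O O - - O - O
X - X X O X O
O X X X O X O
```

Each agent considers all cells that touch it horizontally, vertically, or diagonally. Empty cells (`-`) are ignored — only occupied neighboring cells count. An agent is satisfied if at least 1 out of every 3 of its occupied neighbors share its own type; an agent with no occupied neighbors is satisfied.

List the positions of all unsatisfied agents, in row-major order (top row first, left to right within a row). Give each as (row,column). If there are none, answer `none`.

(0,0)O 2/2 ✓
(0,1)O 2/3 ✓
(0,3)X 3/3 ✓
(0,4)X 2/3 ✓
(0,6)O 2/2 ✓
(1,0)O 4/4 ✓
(1,2)X 2/4 ✓
(1,3)X 3/4 ✓
(1,5)O 4/5 ✓
(1,6)O 3/3 ✓
(2,0)O 2/3 ✓
(2,1)O 2/5 ✓
(2,4)O 2/5 ✓
(2,6)O 3/4 ✓
(3,0)X 1/4 ✗
(3,2)X 4/5 ✓
(3,3)X 3/6 ✓
(3,4)O 2/6 ✓
(3,5)X 1/7 ✗
(3,6)O 2/4 ✓
(4,0)O 0/2 ✗
(4,1)X 3/4 ✓
(4,2)X 4/4 ✓
(4,3)X 3/5 ✓
(4,4)O 1/5 ✗
(4,5)X 1/5 ✗
(4,6)O 1/3 ✓

(3,0), (3,5), (4,0), (4,4), (4,5)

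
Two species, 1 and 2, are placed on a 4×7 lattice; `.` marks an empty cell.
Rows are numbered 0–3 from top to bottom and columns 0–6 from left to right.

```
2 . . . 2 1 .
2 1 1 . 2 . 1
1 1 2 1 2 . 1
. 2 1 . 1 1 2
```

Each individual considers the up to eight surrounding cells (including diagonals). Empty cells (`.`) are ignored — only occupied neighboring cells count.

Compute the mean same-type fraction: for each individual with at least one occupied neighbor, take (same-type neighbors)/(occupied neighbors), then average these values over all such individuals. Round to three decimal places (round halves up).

0.469

Row 0: (0,0)2 1/2 · (0,4)2 1/2 · (0,5)1 1/3
Row 1: (1,0)2 1/4 · (1,1)1 3/6 · (1,2)1 3/4 · (1,4)2 2/4 · (1,6)1 2/2
Row 2: (2,0)1 2/4 · (2,1)1 4/7 · (2,2)2 1/6 · (2,3)1 3/6 · (2,4)2 1/4 · (2,6)1 2/3
Row 3: (3,1)2 1/4 · (3,2)1 2/4 · (3,4)1 2/3 · (3,5)1 2/4 · (3,6)2 0/2
Sum over 19 individuals: 1/2 + 1/2 + 1/3 + 1/4 + 3/6 + 3/4 + 2/4 + 2/2 + 2/4 + 4/7 + 1/6 + 3/6 + 1/4 + 2/3 + 1/4 + 2/4 + 2/3 + 2/4 + 0/2 = 187/21; mean = 187/21 ÷ 19 = 187/399 = 0.468671… → 0.469.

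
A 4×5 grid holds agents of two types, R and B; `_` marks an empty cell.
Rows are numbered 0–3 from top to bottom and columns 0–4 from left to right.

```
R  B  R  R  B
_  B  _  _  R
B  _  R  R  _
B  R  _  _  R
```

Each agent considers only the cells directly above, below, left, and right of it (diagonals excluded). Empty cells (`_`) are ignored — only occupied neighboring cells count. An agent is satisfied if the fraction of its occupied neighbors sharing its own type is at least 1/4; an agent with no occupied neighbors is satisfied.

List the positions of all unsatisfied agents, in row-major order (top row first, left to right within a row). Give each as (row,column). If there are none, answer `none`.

(0,0), (0,4), (1,4), (3,1)

Row 0: (0,0)R 0/1 ✗ · (0,1)B 1/3 ✓ · (0,2)R 1/2 ✓ · (0,3)R 1/2 ✓ · (0,4)B 0/2 ✗
Row 1: (1,1)B 1/1 ✓ · (1,4)R 0/1 ✗
Row 2: (2,0)B 1/1 ✓ · (2,2)R 1/1 ✓ · (2,3)R 1/1 ✓
Row 3: (3,0)B 1/2 ✓ · (3,1)R 0/1 ✗ · (3,4)R 0/0 ✓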